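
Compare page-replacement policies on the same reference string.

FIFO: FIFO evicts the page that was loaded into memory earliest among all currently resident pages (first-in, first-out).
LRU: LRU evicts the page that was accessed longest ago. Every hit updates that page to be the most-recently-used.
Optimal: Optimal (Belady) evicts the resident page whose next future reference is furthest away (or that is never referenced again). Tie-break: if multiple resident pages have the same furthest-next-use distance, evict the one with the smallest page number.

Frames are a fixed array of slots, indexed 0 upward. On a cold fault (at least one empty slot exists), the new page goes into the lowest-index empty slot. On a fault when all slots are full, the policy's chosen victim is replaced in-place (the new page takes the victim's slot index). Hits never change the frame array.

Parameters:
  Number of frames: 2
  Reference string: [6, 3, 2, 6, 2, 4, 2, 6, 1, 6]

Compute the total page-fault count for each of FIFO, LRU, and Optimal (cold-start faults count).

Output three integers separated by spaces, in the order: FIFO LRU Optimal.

Answer: 8 7 6

Derivation:
--- FIFO ---
  step 0: ref 6 -> FAULT, frames=[6,-] (faults so far: 1)
  step 1: ref 3 -> FAULT, frames=[6,3] (faults so far: 2)
  step 2: ref 2 -> FAULT, evict 6, frames=[2,3] (faults so far: 3)
  step 3: ref 6 -> FAULT, evict 3, frames=[2,6] (faults so far: 4)
  step 4: ref 2 -> HIT, frames=[2,6] (faults so far: 4)
  step 5: ref 4 -> FAULT, evict 2, frames=[4,6] (faults so far: 5)
  step 6: ref 2 -> FAULT, evict 6, frames=[4,2] (faults so far: 6)
  step 7: ref 6 -> FAULT, evict 4, frames=[6,2] (faults so far: 7)
  step 8: ref 1 -> FAULT, evict 2, frames=[6,1] (faults so far: 8)
  step 9: ref 6 -> HIT, frames=[6,1] (faults so far: 8)
  FIFO total faults: 8
--- LRU ---
  step 0: ref 6 -> FAULT, frames=[6,-] (faults so far: 1)
  step 1: ref 3 -> FAULT, frames=[6,3] (faults so far: 2)
  step 2: ref 2 -> FAULT, evict 6, frames=[2,3] (faults so far: 3)
  step 3: ref 6 -> FAULT, evict 3, frames=[2,6] (faults so far: 4)
  step 4: ref 2 -> HIT, frames=[2,6] (faults so far: 4)
  step 5: ref 4 -> FAULT, evict 6, frames=[2,4] (faults so far: 5)
  step 6: ref 2 -> HIT, frames=[2,4] (faults so far: 5)
  step 7: ref 6 -> FAULT, evict 4, frames=[2,6] (faults so far: 6)
  step 8: ref 1 -> FAULT, evict 2, frames=[1,6] (faults so far: 7)
  step 9: ref 6 -> HIT, frames=[1,6] (faults so far: 7)
  LRU total faults: 7
--- Optimal ---
  step 0: ref 6 -> FAULT, frames=[6,-] (faults so far: 1)
  step 1: ref 3 -> FAULT, frames=[6,3] (faults so far: 2)
  step 2: ref 2 -> FAULT, evict 3, frames=[6,2] (faults so far: 3)
  step 3: ref 6 -> HIT, frames=[6,2] (faults so far: 3)
  step 4: ref 2 -> HIT, frames=[6,2] (faults so far: 3)
  step 5: ref 4 -> FAULT, evict 6, frames=[4,2] (faults so far: 4)
  step 6: ref 2 -> HIT, frames=[4,2] (faults so far: 4)
  step 7: ref 6 -> FAULT, evict 2, frames=[4,6] (faults so far: 5)
  step 8: ref 1 -> FAULT, evict 4, frames=[1,6] (faults so far: 6)
  step 9: ref 6 -> HIT, frames=[1,6] (faults so far: 6)
  Optimal total faults: 6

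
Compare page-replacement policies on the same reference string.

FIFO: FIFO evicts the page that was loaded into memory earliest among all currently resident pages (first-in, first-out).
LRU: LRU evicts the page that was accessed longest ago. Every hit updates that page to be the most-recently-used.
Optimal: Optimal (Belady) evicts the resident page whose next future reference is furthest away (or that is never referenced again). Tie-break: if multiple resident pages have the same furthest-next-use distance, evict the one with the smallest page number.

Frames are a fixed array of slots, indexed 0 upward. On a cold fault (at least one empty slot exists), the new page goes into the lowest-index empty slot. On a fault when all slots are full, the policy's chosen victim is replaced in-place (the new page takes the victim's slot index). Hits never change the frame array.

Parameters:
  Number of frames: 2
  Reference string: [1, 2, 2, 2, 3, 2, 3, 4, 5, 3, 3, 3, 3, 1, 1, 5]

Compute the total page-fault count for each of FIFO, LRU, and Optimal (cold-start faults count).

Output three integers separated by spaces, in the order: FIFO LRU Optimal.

--- FIFO ---
  step 0: ref 1 -> FAULT, frames=[1,-] (faults so far: 1)
  step 1: ref 2 -> FAULT, frames=[1,2] (faults so far: 2)
  step 2: ref 2 -> HIT, frames=[1,2] (faults so far: 2)
  step 3: ref 2 -> HIT, frames=[1,2] (faults so far: 2)
  step 4: ref 3 -> FAULT, evict 1, frames=[3,2] (faults so far: 3)
  step 5: ref 2 -> HIT, frames=[3,2] (faults so far: 3)
  step 6: ref 3 -> HIT, frames=[3,2] (faults so far: 3)
  step 7: ref 4 -> FAULT, evict 2, frames=[3,4] (faults so far: 4)
  step 8: ref 5 -> FAULT, evict 3, frames=[5,4] (faults so far: 5)
  step 9: ref 3 -> FAULT, evict 4, frames=[5,3] (faults so far: 6)
  step 10: ref 3 -> HIT, frames=[5,3] (faults so far: 6)
  step 11: ref 3 -> HIT, frames=[5,3] (faults so far: 6)
  step 12: ref 3 -> HIT, frames=[5,3] (faults so far: 6)
  step 13: ref 1 -> FAULT, evict 5, frames=[1,3] (faults so far: 7)
  step 14: ref 1 -> HIT, frames=[1,3] (faults so far: 7)
  step 15: ref 5 -> FAULT, evict 3, frames=[1,5] (faults so far: 8)
  FIFO total faults: 8
--- LRU ---
  step 0: ref 1 -> FAULT, frames=[1,-] (faults so far: 1)
  step 1: ref 2 -> FAULT, frames=[1,2] (faults so far: 2)
  step 2: ref 2 -> HIT, frames=[1,2] (faults so far: 2)
  step 3: ref 2 -> HIT, frames=[1,2] (faults so far: 2)
  step 4: ref 3 -> FAULT, evict 1, frames=[3,2] (faults so far: 3)
  step 5: ref 2 -> HIT, frames=[3,2] (faults so far: 3)
  step 6: ref 3 -> HIT, frames=[3,2] (faults so far: 3)
  step 7: ref 4 -> FAULT, evict 2, frames=[3,4] (faults so far: 4)
  step 8: ref 5 -> FAULT, evict 3, frames=[5,4] (faults so far: 5)
  step 9: ref 3 -> FAULT, evict 4, frames=[5,3] (faults so far: 6)
  step 10: ref 3 -> HIT, frames=[5,3] (faults so far: 6)
  step 11: ref 3 -> HIT, frames=[5,3] (faults so far: 6)
  step 12: ref 3 -> HIT, frames=[5,3] (faults so far: 6)
  step 13: ref 1 -> FAULT, evict 5, frames=[1,3] (faults so far: 7)
  step 14: ref 1 -> HIT, frames=[1,3] (faults so far: 7)
  step 15: ref 5 -> FAULT, evict 3, frames=[1,5] (faults so far: 8)
  LRU total faults: 8
--- Optimal ---
  step 0: ref 1 -> FAULT, frames=[1,-] (faults so far: 1)
  step 1: ref 2 -> FAULT, frames=[1,2] (faults so far: 2)
  step 2: ref 2 -> HIT, frames=[1,2] (faults so far: 2)
  step 3: ref 2 -> HIT, frames=[1,2] (faults so far: 2)
  step 4: ref 3 -> FAULT, evict 1, frames=[3,2] (faults so far: 3)
  step 5: ref 2 -> HIT, frames=[3,2] (faults so far: 3)
  step 6: ref 3 -> HIT, frames=[3,2] (faults so far: 3)
  step 7: ref 4 -> FAULT, evict 2, frames=[3,4] (faults so far: 4)
  step 8: ref 5 -> FAULT, evict 4, frames=[3,5] (faults so far: 5)
  step 9: ref 3 -> HIT, frames=[3,5] (faults so far: 5)
  step 10: ref 3 -> HIT, frames=[3,5] (faults so far: 5)
  step 11: ref 3 -> HIT, frames=[3,5] (faults so far: 5)
  step 12: ref 3 -> HIT, frames=[3,5] (faults so far: 5)
  step 13: ref 1 -> FAULT, evict 3, frames=[1,5] (faults so far: 6)
  step 14: ref 1 -> HIT, frames=[1,5] (faults so far: 6)
  step 15: ref 5 -> HIT, frames=[1,5] (faults so far: 6)
  Optimal total faults: 6

Answer: 8 8 6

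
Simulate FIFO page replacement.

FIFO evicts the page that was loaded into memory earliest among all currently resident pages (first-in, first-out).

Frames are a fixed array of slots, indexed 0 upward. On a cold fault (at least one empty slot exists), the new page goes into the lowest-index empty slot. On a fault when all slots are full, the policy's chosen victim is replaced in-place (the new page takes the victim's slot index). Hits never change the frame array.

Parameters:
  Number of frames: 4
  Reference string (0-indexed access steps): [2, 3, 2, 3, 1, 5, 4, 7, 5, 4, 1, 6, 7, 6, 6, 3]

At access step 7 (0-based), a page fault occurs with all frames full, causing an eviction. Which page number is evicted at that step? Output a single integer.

Step 0: ref 2 -> FAULT, frames=[2,-,-,-]
Step 1: ref 3 -> FAULT, frames=[2,3,-,-]
Step 2: ref 2 -> HIT, frames=[2,3,-,-]
Step 3: ref 3 -> HIT, frames=[2,3,-,-]
Step 4: ref 1 -> FAULT, frames=[2,3,1,-]
Step 5: ref 5 -> FAULT, frames=[2,3,1,5]
Step 6: ref 4 -> FAULT, evict 2, frames=[4,3,1,5]
Step 7: ref 7 -> FAULT, evict 3, frames=[4,7,1,5]
At step 7: evicted page 3

Answer: 3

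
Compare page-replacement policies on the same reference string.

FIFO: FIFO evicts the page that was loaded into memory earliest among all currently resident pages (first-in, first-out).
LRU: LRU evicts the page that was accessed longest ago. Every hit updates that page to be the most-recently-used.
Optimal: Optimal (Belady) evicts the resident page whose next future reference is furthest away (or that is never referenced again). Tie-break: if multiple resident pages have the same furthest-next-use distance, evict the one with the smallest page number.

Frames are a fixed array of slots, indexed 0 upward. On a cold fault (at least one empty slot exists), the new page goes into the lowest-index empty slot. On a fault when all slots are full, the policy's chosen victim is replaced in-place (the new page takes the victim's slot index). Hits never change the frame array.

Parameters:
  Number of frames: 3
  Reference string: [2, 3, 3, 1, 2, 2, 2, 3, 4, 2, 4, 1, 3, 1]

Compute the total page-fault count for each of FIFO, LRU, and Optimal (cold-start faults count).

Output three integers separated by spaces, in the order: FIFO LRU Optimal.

--- FIFO ---
  step 0: ref 2 -> FAULT, frames=[2,-,-] (faults so far: 1)
  step 1: ref 3 -> FAULT, frames=[2,3,-] (faults so far: 2)
  step 2: ref 3 -> HIT, frames=[2,3,-] (faults so far: 2)
  step 3: ref 1 -> FAULT, frames=[2,3,1] (faults so far: 3)
  step 4: ref 2 -> HIT, frames=[2,3,1] (faults so far: 3)
  step 5: ref 2 -> HIT, frames=[2,3,1] (faults so far: 3)
  step 6: ref 2 -> HIT, frames=[2,3,1] (faults so far: 3)
  step 7: ref 3 -> HIT, frames=[2,3,1] (faults so far: 3)
  step 8: ref 4 -> FAULT, evict 2, frames=[4,3,1] (faults so far: 4)
  step 9: ref 2 -> FAULT, evict 3, frames=[4,2,1] (faults so far: 5)
  step 10: ref 4 -> HIT, frames=[4,2,1] (faults so far: 5)
  step 11: ref 1 -> HIT, frames=[4,2,1] (faults so far: 5)
  step 12: ref 3 -> FAULT, evict 1, frames=[4,2,3] (faults so far: 6)
  step 13: ref 1 -> FAULT, evict 4, frames=[1,2,3] (faults so far: 7)
  FIFO total faults: 7
--- LRU ---
  step 0: ref 2 -> FAULT, frames=[2,-,-] (faults so far: 1)
  step 1: ref 3 -> FAULT, frames=[2,3,-] (faults so far: 2)
  step 2: ref 3 -> HIT, frames=[2,3,-] (faults so far: 2)
  step 3: ref 1 -> FAULT, frames=[2,3,1] (faults so far: 3)
  step 4: ref 2 -> HIT, frames=[2,3,1] (faults so far: 3)
  step 5: ref 2 -> HIT, frames=[2,3,1] (faults so far: 3)
  step 6: ref 2 -> HIT, frames=[2,3,1] (faults so far: 3)
  step 7: ref 3 -> HIT, frames=[2,3,1] (faults so far: 3)
  step 8: ref 4 -> FAULT, evict 1, frames=[2,3,4] (faults so far: 4)
  step 9: ref 2 -> HIT, frames=[2,3,4] (faults so far: 4)
  step 10: ref 4 -> HIT, frames=[2,3,4] (faults so far: 4)
  step 11: ref 1 -> FAULT, evict 3, frames=[2,1,4] (faults so far: 5)
  step 12: ref 3 -> FAULT, evict 2, frames=[3,1,4] (faults so far: 6)
  step 13: ref 1 -> HIT, frames=[3,1,4] (faults so far: 6)
  LRU total faults: 6
--- Optimal ---
  step 0: ref 2 -> FAULT, frames=[2,-,-] (faults so far: 1)
  step 1: ref 3 -> FAULT, frames=[2,3,-] (faults so far: 2)
  step 2: ref 3 -> HIT, frames=[2,3,-] (faults so far: 2)
  step 3: ref 1 -> FAULT, frames=[2,3,1] (faults so far: 3)
  step 4: ref 2 -> HIT, frames=[2,3,1] (faults so far: 3)
  step 5: ref 2 -> HIT, frames=[2,3,1] (faults so far: 3)
  step 6: ref 2 -> HIT, frames=[2,3,1] (faults so far: 3)
  step 7: ref 3 -> HIT, frames=[2,3,1] (faults so far: 3)
  step 8: ref 4 -> FAULT, evict 3, frames=[2,4,1] (faults so far: 4)
  step 9: ref 2 -> HIT, frames=[2,4,1] (faults so far: 4)
  step 10: ref 4 -> HIT, frames=[2,4,1] (faults so far: 4)
  step 11: ref 1 -> HIT, frames=[2,4,1] (faults so far: 4)
  step 12: ref 3 -> FAULT, evict 2, frames=[3,4,1] (faults so far: 5)
  step 13: ref 1 -> HIT, frames=[3,4,1] (faults so far: 5)
  Optimal total faults: 5

Answer: 7 6 5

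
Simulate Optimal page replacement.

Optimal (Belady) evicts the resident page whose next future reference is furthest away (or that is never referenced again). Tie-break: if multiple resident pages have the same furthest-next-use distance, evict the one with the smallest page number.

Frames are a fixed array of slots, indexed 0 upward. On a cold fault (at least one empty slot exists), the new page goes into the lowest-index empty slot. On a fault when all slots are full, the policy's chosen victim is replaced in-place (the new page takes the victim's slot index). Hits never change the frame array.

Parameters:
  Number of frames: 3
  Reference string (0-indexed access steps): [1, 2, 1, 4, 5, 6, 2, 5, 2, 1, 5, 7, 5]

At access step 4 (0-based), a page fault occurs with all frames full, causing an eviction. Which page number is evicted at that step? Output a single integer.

Step 0: ref 1 -> FAULT, frames=[1,-,-]
Step 1: ref 2 -> FAULT, frames=[1,2,-]
Step 2: ref 1 -> HIT, frames=[1,2,-]
Step 3: ref 4 -> FAULT, frames=[1,2,4]
Step 4: ref 5 -> FAULT, evict 4, frames=[1,2,5]
At step 4: evicted page 4

Answer: 4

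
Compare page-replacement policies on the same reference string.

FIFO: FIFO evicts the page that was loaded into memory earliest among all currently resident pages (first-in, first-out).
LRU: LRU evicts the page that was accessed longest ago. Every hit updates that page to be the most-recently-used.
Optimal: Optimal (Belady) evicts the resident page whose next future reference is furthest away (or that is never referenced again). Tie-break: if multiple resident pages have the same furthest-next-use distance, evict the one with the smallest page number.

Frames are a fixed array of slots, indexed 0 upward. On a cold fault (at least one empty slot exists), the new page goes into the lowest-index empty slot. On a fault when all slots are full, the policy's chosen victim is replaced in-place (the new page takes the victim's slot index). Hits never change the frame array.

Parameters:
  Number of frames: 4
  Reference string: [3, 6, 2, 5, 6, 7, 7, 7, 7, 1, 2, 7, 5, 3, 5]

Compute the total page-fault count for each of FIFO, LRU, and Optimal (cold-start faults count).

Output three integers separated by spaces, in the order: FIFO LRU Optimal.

Answer: 7 9 7

Derivation:
--- FIFO ---
  step 0: ref 3 -> FAULT, frames=[3,-,-,-] (faults so far: 1)
  step 1: ref 6 -> FAULT, frames=[3,6,-,-] (faults so far: 2)
  step 2: ref 2 -> FAULT, frames=[3,6,2,-] (faults so far: 3)
  step 3: ref 5 -> FAULT, frames=[3,6,2,5] (faults so far: 4)
  step 4: ref 6 -> HIT, frames=[3,6,2,5] (faults so far: 4)
  step 5: ref 7 -> FAULT, evict 3, frames=[7,6,2,5] (faults so far: 5)
  step 6: ref 7 -> HIT, frames=[7,6,2,5] (faults so far: 5)
  step 7: ref 7 -> HIT, frames=[7,6,2,5] (faults so far: 5)
  step 8: ref 7 -> HIT, frames=[7,6,2,5] (faults so far: 5)
  step 9: ref 1 -> FAULT, evict 6, frames=[7,1,2,5] (faults so far: 6)
  step 10: ref 2 -> HIT, frames=[7,1,2,5] (faults so far: 6)
  step 11: ref 7 -> HIT, frames=[7,1,2,5] (faults so far: 6)
  step 12: ref 5 -> HIT, frames=[7,1,2,5] (faults so far: 6)
  step 13: ref 3 -> FAULT, evict 2, frames=[7,1,3,5] (faults so far: 7)
  step 14: ref 5 -> HIT, frames=[7,1,3,5] (faults so far: 7)
  FIFO total faults: 7
--- LRU ---
  step 0: ref 3 -> FAULT, frames=[3,-,-,-] (faults so far: 1)
  step 1: ref 6 -> FAULT, frames=[3,6,-,-] (faults so far: 2)
  step 2: ref 2 -> FAULT, frames=[3,6,2,-] (faults so far: 3)
  step 3: ref 5 -> FAULT, frames=[3,6,2,5] (faults so far: 4)
  step 4: ref 6 -> HIT, frames=[3,6,2,5] (faults so far: 4)
  step 5: ref 7 -> FAULT, evict 3, frames=[7,6,2,5] (faults so far: 5)
  step 6: ref 7 -> HIT, frames=[7,6,2,5] (faults so far: 5)
  step 7: ref 7 -> HIT, frames=[7,6,2,5] (faults so far: 5)
  step 8: ref 7 -> HIT, frames=[7,6,2,5] (faults so far: 5)
  step 9: ref 1 -> FAULT, evict 2, frames=[7,6,1,5] (faults so far: 6)
  step 10: ref 2 -> FAULT, evict 5, frames=[7,6,1,2] (faults so far: 7)
  step 11: ref 7 -> HIT, frames=[7,6,1,2] (faults so far: 7)
  step 12: ref 5 -> FAULT, evict 6, frames=[7,5,1,2] (faults so far: 8)
  step 13: ref 3 -> FAULT, evict 1, frames=[7,5,3,2] (faults so far: 9)
  step 14: ref 5 -> HIT, frames=[7,5,3,2] (faults so far: 9)
  LRU total faults: 9
--- Optimal ---
  step 0: ref 3 -> FAULT, frames=[3,-,-,-] (faults so far: 1)
  step 1: ref 6 -> FAULT, frames=[3,6,-,-] (faults so far: 2)
  step 2: ref 2 -> FAULT, frames=[3,6,2,-] (faults so far: 3)
  step 3: ref 5 -> FAULT, frames=[3,6,2,5] (faults so far: 4)
  step 4: ref 6 -> HIT, frames=[3,6,2,5] (faults so far: 4)
  step 5: ref 7 -> FAULT, evict 6, frames=[3,7,2,5] (faults so far: 5)
  step 6: ref 7 -> HIT, frames=[3,7,2,5] (faults so far: 5)
  step 7: ref 7 -> HIT, frames=[3,7,2,5] (faults so far: 5)
  step 8: ref 7 -> HIT, frames=[3,7,2,5] (faults so far: 5)
  step 9: ref 1 -> FAULT, evict 3, frames=[1,7,2,5] (faults so far: 6)
  step 10: ref 2 -> HIT, frames=[1,7,2,5] (faults so far: 6)
  step 11: ref 7 -> HIT, frames=[1,7,2,5] (faults so far: 6)
  step 12: ref 5 -> HIT, frames=[1,7,2,5] (faults so far: 6)
  step 13: ref 3 -> FAULT, evict 1, frames=[3,7,2,5] (faults so far: 7)
  step 14: ref 5 -> HIT, frames=[3,7,2,5] (faults so far: 7)
  Optimal total faults: 7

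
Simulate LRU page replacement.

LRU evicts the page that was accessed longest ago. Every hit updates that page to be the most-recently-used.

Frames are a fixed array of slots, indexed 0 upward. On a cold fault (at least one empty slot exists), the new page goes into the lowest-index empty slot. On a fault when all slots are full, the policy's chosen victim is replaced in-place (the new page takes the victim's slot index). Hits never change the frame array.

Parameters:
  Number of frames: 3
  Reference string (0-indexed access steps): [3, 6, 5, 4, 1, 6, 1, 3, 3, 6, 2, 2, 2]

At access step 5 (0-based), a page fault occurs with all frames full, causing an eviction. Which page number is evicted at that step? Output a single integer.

Step 0: ref 3 -> FAULT, frames=[3,-,-]
Step 1: ref 6 -> FAULT, frames=[3,6,-]
Step 2: ref 5 -> FAULT, frames=[3,6,5]
Step 3: ref 4 -> FAULT, evict 3, frames=[4,6,5]
Step 4: ref 1 -> FAULT, evict 6, frames=[4,1,5]
Step 5: ref 6 -> FAULT, evict 5, frames=[4,1,6]
At step 5: evicted page 5

Answer: 5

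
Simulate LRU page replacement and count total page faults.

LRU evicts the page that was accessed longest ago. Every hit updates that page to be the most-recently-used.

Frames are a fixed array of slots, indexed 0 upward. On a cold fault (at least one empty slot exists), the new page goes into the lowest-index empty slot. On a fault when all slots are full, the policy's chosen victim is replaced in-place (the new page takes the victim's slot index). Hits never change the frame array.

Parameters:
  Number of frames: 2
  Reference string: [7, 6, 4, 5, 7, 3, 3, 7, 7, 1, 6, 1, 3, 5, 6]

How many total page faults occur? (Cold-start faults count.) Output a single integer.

Answer: 11

Derivation:
Step 0: ref 7 → FAULT, frames=[7,-]
Step 1: ref 6 → FAULT, frames=[7,6]
Step 2: ref 4 → FAULT (evict 7), frames=[4,6]
Step 3: ref 5 → FAULT (evict 6), frames=[4,5]
Step 4: ref 7 → FAULT (evict 4), frames=[7,5]
Step 5: ref 3 → FAULT (evict 5), frames=[7,3]
Step 6: ref 3 → HIT, frames=[7,3]
Step 7: ref 7 → HIT, frames=[7,3]
Step 8: ref 7 → HIT, frames=[7,3]
Step 9: ref 1 → FAULT (evict 3), frames=[7,1]
Step 10: ref 6 → FAULT (evict 7), frames=[6,1]
Step 11: ref 1 → HIT, frames=[6,1]
Step 12: ref 3 → FAULT (evict 6), frames=[3,1]
Step 13: ref 5 → FAULT (evict 1), frames=[3,5]
Step 14: ref 6 → FAULT (evict 3), frames=[6,5]
Total faults: 11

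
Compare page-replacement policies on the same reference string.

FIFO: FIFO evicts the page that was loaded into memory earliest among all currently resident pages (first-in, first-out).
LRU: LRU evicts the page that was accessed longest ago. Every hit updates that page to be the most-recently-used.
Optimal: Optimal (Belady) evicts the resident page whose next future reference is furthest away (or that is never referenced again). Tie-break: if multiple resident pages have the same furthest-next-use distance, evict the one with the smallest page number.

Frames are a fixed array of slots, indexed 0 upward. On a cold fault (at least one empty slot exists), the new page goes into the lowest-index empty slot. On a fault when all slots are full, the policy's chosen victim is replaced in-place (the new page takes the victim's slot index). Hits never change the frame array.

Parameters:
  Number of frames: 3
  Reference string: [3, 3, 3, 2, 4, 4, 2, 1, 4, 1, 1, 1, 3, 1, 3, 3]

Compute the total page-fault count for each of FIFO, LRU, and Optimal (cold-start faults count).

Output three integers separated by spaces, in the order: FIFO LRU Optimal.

Answer: 5 5 4

Derivation:
--- FIFO ---
  step 0: ref 3 -> FAULT, frames=[3,-,-] (faults so far: 1)
  step 1: ref 3 -> HIT, frames=[3,-,-] (faults so far: 1)
  step 2: ref 3 -> HIT, frames=[3,-,-] (faults so far: 1)
  step 3: ref 2 -> FAULT, frames=[3,2,-] (faults so far: 2)
  step 4: ref 4 -> FAULT, frames=[3,2,4] (faults so far: 3)
  step 5: ref 4 -> HIT, frames=[3,2,4] (faults so far: 3)
  step 6: ref 2 -> HIT, frames=[3,2,4] (faults so far: 3)
  step 7: ref 1 -> FAULT, evict 3, frames=[1,2,4] (faults so far: 4)
  step 8: ref 4 -> HIT, frames=[1,2,4] (faults so far: 4)
  step 9: ref 1 -> HIT, frames=[1,2,4] (faults so far: 4)
  step 10: ref 1 -> HIT, frames=[1,2,4] (faults so far: 4)
  step 11: ref 1 -> HIT, frames=[1,2,4] (faults so far: 4)
  step 12: ref 3 -> FAULT, evict 2, frames=[1,3,4] (faults so far: 5)
  step 13: ref 1 -> HIT, frames=[1,3,4] (faults so far: 5)
  step 14: ref 3 -> HIT, frames=[1,3,4] (faults so far: 5)
  step 15: ref 3 -> HIT, frames=[1,3,4] (faults so far: 5)
  FIFO total faults: 5
--- LRU ---
  step 0: ref 3 -> FAULT, frames=[3,-,-] (faults so far: 1)
  step 1: ref 3 -> HIT, frames=[3,-,-] (faults so far: 1)
  step 2: ref 3 -> HIT, frames=[3,-,-] (faults so far: 1)
  step 3: ref 2 -> FAULT, frames=[3,2,-] (faults so far: 2)
  step 4: ref 4 -> FAULT, frames=[3,2,4] (faults so far: 3)
  step 5: ref 4 -> HIT, frames=[3,2,4] (faults so far: 3)
  step 6: ref 2 -> HIT, frames=[3,2,4] (faults so far: 3)
  step 7: ref 1 -> FAULT, evict 3, frames=[1,2,4] (faults so far: 4)
  step 8: ref 4 -> HIT, frames=[1,2,4] (faults so far: 4)
  step 9: ref 1 -> HIT, frames=[1,2,4] (faults so far: 4)
  step 10: ref 1 -> HIT, frames=[1,2,4] (faults so far: 4)
  step 11: ref 1 -> HIT, frames=[1,2,4] (faults so far: 4)
  step 12: ref 3 -> FAULT, evict 2, frames=[1,3,4] (faults so far: 5)
  step 13: ref 1 -> HIT, frames=[1,3,4] (faults so far: 5)
  step 14: ref 3 -> HIT, frames=[1,3,4] (faults so far: 5)
  step 15: ref 3 -> HIT, frames=[1,3,4] (faults so far: 5)
  LRU total faults: 5
--- Optimal ---
  step 0: ref 3 -> FAULT, frames=[3,-,-] (faults so far: 1)
  step 1: ref 3 -> HIT, frames=[3,-,-] (faults so far: 1)
  step 2: ref 3 -> HIT, frames=[3,-,-] (faults so far: 1)
  step 3: ref 2 -> FAULT, frames=[3,2,-] (faults so far: 2)
  step 4: ref 4 -> FAULT, frames=[3,2,4] (faults so far: 3)
  step 5: ref 4 -> HIT, frames=[3,2,4] (faults so far: 3)
  step 6: ref 2 -> HIT, frames=[3,2,4] (faults so far: 3)
  step 7: ref 1 -> FAULT, evict 2, frames=[3,1,4] (faults so far: 4)
  step 8: ref 4 -> HIT, frames=[3,1,4] (faults so far: 4)
  step 9: ref 1 -> HIT, frames=[3,1,4] (faults so far: 4)
  step 10: ref 1 -> HIT, frames=[3,1,4] (faults so far: 4)
  step 11: ref 1 -> HIT, frames=[3,1,4] (faults so far: 4)
  step 12: ref 3 -> HIT, frames=[3,1,4] (faults so far: 4)
  step 13: ref 1 -> HIT, frames=[3,1,4] (faults so far: 4)
  step 14: ref 3 -> HIT, frames=[3,1,4] (faults so far: 4)
  step 15: ref 3 -> HIT, frames=[3,1,4] (faults so far: 4)
  Optimal total faults: 4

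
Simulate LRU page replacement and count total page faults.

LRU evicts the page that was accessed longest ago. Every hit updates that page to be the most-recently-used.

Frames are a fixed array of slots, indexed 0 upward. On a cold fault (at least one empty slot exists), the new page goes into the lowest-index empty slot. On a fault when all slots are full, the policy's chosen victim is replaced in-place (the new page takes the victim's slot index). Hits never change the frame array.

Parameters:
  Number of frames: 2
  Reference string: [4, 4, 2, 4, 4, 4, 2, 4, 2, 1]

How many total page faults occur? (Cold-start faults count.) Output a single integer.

Step 0: ref 4 → FAULT, frames=[4,-]
Step 1: ref 4 → HIT, frames=[4,-]
Step 2: ref 2 → FAULT, frames=[4,2]
Step 3: ref 4 → HIT, frames=[4,2]
Step 4: ref 4 → HIT, frames=[4,2]
Step 5: ref 4 → HIT, frames=[4,2]
Step 6: ref 2 → HIT, frames=[4,2]
Step 7: ref 4 → HIT, frames=[4,2]
Step 8: ref 2 → HIT, frames=[4,2]
Step 9: ref 1 → FAULT (evict 4), frames=[1,2]
Total faults: 3

Answer: 3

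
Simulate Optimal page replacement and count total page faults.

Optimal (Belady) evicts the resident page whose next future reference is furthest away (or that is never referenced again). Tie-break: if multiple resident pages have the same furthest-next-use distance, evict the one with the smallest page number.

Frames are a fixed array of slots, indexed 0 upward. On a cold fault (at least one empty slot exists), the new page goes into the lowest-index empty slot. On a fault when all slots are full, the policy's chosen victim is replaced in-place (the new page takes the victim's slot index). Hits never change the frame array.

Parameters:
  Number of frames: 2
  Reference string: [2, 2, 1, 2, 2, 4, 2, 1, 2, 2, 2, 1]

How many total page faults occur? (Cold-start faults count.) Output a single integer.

Answer: 4

Derivation:
Step 0: ref 2 → FAULT, frames=[2,-]
Step 1: ref 2 → HIT, frames=[2,-]
Step 2: ref 1 → FAULT, frames=[2,1]
Step 3: ref 2 → HIT, frames=[2,1]
Step 4: ref 2 → HIT, frames=[2,1]
Step 5: ref 4 → FAULT (evict 1), frames=[2,4]
Step 6: ref 2 → HIT, frames=[2,4]
Step 7: ref 1 → FAULT (evict 4), frames=[2,1]
Step 8: ref 2 → HIT, frames=[2,1]
Step 9: ref 2 → HIT, frames=[2,1]
Step 10: ref 2 → HIT, frames=[2,1]
Step 11: ref 1 → HIT, frames=[2,1]
Total faults: 4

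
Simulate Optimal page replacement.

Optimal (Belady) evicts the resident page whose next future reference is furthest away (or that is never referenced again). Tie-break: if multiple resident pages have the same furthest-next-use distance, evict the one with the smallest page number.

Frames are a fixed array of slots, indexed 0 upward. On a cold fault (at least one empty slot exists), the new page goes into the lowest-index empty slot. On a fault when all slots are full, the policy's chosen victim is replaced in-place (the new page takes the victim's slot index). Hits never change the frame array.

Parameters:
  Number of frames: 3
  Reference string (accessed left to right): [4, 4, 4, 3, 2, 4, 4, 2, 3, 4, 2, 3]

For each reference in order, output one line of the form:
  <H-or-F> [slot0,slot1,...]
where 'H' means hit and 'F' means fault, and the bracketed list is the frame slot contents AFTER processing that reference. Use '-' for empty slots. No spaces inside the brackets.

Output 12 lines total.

F [4,-,-]
H [4,-,-]
H [4,-,-]
F [4,3,-]
F [4,3,2]
H [4,3,2]
H [4,3,2]
H [4,3,2]
H [4,3,2]
H [4,3,2]
H [4,3,2]
H [4,3,2]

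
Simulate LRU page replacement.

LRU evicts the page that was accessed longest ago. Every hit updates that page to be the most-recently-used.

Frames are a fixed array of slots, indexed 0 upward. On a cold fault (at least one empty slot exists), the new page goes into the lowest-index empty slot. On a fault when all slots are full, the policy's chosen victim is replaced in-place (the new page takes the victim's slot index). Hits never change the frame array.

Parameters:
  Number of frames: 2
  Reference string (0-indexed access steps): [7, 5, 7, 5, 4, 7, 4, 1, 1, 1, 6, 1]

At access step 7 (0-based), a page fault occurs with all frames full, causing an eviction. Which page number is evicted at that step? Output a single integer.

Answer: 7

Derivation:
Step 0: ref 7 -> FAULT, frames=[7,-]
Step 1: ref 5 -> FAULT, frames=[7,5]
Step 2: ref 7 -> HIT, frames=[7,5]
Step 3: ref 5 -> HIT, frames=[7,5]
Step 4: ref 4 -> FAULT, evict 7, frames=[4,5]
Step 5: ref 7 -> FAULT, evict 5, frames=[4,7]
Step 6: ref 4 -> HIT, frames=[4,7]
Step 7: ref 1 -> FAULT, evict 7, frames=[4,1]
At step 7: evicted page 7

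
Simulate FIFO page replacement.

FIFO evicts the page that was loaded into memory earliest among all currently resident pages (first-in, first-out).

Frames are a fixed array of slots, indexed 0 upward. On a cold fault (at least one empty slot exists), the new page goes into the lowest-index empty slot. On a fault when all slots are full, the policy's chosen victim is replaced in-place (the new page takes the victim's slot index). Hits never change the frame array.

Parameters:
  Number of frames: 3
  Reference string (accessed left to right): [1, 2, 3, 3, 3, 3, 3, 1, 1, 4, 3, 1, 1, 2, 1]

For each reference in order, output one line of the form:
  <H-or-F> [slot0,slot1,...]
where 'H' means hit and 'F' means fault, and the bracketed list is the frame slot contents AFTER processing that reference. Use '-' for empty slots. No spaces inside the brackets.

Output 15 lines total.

F [1,-,-]
F [1,2,-]
F [1,2,3]
H [1,2,3]
H [1,2,3]
H [1,2,3]
H [1,2,3]
H [1,2,3]
H [1,2,3]
F [4,2,3]
H [4,2,3]
F [4,1,3]
H [4,1,3]
F [4,1,2]
H [4,1,2]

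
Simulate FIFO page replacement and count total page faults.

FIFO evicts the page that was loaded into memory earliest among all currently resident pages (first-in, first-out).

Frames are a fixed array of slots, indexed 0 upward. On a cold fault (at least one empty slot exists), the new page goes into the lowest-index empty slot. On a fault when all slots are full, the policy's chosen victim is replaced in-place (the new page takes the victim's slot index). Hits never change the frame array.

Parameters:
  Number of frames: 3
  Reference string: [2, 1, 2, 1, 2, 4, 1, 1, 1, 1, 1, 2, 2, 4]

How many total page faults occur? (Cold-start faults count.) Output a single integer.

Answer: 3

Derivation:
Step 0: ref 2 → FAULT, frames=[2,-,-]
Step 1: ref 1 → FAULT, frames=[2,1,-]
Step 2: ref 2 → HIT, frames=[2,1,-]
Step 3: ref 1 → HIT, frames=[2,1,-]
Step 4: ref 2 → HIT, frames=[2,1,-]
Step 5: ref 4 → FAULT, frames=[2,1,4]
Step 6: ref 1 → HIT, frames=[2,1,4]
Step 7: ref 1 → HIT, frames=[2,1,4]
Step 8: ref 1 → HIT, frames=[2,1,4]
Step 9: ref 1 → HIT, frames=[2,1,4]
Step 10: ref 1 → HIT, frames=[2,1,4]
Step 11: ref 2 → HIT, frames=[2,1,4]
Step 12: ref 2 → HIT, frames=[2,1,4]
Step 13: ref 4 → HIT, frames=[2,1,4]
Total faults: 3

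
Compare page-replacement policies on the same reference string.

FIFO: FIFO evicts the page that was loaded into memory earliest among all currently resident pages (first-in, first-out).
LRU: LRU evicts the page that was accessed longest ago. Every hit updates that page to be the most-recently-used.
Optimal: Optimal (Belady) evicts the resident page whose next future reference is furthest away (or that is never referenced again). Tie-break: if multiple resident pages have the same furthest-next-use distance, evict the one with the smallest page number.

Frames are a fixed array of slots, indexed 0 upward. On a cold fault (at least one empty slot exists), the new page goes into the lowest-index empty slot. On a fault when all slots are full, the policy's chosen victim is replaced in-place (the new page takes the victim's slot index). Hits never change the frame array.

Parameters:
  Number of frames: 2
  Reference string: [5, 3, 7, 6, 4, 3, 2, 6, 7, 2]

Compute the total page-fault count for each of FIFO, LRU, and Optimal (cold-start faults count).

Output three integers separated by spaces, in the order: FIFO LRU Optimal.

--- FIFO ---
  step 0: ref 5 -> FAULT, frames=[5,-] (faults so far: 1)
  step 1: ref 3 -> FAULT, frames=[5,3] (faults so far: 2)
  step 2: ref 7 -> FAULT, evict 5, frames=[7,3] (faults so far: 3)
  step 3: ref 6 -> FAULT, evict 3, frames=[7,6] (faults so far: 4)
  step 4: ref 4 -> FAULT, evict 7, frames=[4,6] (faults so far: 5)
  step 5: ref 3 -> FAULT, evict 6, frames=[4,3] (faults so far: 6)
  step 6: ref 2 -> FAULT, evict 4, frames=[2,3] (faults so far: 7)
  step 7: ref 6 -> FAULT, evict 3, frames=[2,6] (faults so far: 8)
  step 8: ref 7 -> FAULT, evict 2, frames=[7,6] (faults so far: 9)
  step 9: ref 2 -> FAULT, evict 6, frames=[7,2] (faults so far: 10)
  FIFO total faults: 10
--- LRU ---
  step 0: ref 5 -> FAULT, frames=[5,-] (faults so far: 1)
  step 1: ref 3 -> FAULT, frames=[5,3] (faults so far: 2)
  step 2: ref 7 -> FAULT, evict 5, frames=[7,3] (faults so far: 3)
  step 3: ref 6 -> FAULT, evict 3, frames=[7,6] (faults so far: 4)
  step 4: ref 4 -> FAULT, evict 7, frames=[4,6] (faults so far: 5)
  step 5: ref 3 -> FAULT, evict 6, frames=[4,3] (faults so far: 6)
  step 6: ref 2 -> FAULT, evict 4, frames=[2,3] (faults so far: 7)
  step 7: ref 6 -> FAULT, evict 3, frames=[2,6] (faults so far: 8)
  step 8: ref 7 -> FAULT, evict 2, frames=[7,6] (faults so far: 9)
  step 9: ref 2 -> FAULT, evict 6, frames=[7,2] (faults so far: 10)
  LRU total faults: 10
--- Optimal ---
  step 0: ref 5 -> FAULT, frames=[5,-] (faults so far: 1)
  step 1: ref 3 -> FAULT, frames=[5,3] (faults so far: 2)
  step 2: ref 7 -> FAULT, evict 5, frames=[7,3] (faults so far: 3)
  step 3: ref 6 -> FAULT, evict 7, frames=[6,3] (faults so far: 4)
  step 4: ref 4 -> FAULT, evict 6, frames=[4,3] (faults so far: 5)
  step 5: ref 3 -> HIT, frames=[4,3] (faults so far: 5)
  step 6: ref 2 -> FAULT, evict 3, frames=[4,2] (faults so far: 6)
  step 7: ref 6 -> FAULT, evict 4, frames=[6,2] (faults so far: 7)
  step 8: ref 7 -> FAULT, evict 6, frames=[7,2] (faults so far: 8)
  step 9: ref 2 -> HIT, frames=[7,2] (faults so far: 8)
  Optimal total faults: 8

Answer: 10 10 8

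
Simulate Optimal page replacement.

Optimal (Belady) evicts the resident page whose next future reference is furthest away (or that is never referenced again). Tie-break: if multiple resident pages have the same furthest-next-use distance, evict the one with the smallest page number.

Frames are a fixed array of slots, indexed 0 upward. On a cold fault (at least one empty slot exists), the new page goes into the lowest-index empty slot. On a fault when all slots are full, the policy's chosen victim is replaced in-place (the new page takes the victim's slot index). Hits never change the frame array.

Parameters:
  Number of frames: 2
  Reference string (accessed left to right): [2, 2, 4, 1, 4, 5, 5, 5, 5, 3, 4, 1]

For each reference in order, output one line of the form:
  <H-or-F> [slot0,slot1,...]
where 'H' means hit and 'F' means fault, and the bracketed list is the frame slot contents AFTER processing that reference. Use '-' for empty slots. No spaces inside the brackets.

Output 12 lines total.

F [2,-]
H [2,-]
F [2,4]
F [1,4]
H [1,4]
F [5,4]
H [5,4]
H [5,4]
H [5,4]
F [3,4]
H [3,4]
F [1,4]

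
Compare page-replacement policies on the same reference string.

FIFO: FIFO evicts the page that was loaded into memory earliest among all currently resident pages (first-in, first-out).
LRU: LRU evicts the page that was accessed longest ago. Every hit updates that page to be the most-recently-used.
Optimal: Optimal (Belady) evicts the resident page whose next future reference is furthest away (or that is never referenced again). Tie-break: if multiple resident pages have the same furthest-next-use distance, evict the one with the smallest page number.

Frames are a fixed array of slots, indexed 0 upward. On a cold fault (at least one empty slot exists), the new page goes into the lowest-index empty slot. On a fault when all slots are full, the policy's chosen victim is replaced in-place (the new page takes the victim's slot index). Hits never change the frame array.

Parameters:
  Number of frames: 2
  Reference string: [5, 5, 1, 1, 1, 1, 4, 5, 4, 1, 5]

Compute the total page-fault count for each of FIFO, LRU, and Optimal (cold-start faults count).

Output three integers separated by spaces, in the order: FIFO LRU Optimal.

Answer: 5 6 4

Derivation:
--- FIFO ---
  step 0: ref 5 -> FAULT, frames=[5,-] (faults so far: 1)
  step 1: ref 5 -> HIT, frames=[5,-] (faults so far: 1)
  step 2: ref 1 -> FAULT, frames=[5,1] (faults so far: 2)
  step 3: ref 1 -> HIT, frames=[5,1] (faults so far: 2)
  step 4: ref 1 -> HIT, frames=[5,1] (faults so far: 2)
  step 5: ref 1 -> HIT, frames=[5,1] (faults so far: 2)
  step 6: ref 4 -> FAULT, evict 5, frames=[4,1] (faults so far: 3)
  step 7: ref 5 -> FAULT, evict 1, frames=[4,5] (faults so far: 4)
  step 8: ref 4 -> HIT, frames=[4,5] (faults so far: 4)
  step 9: ref 1 -> FAULT, evict 4, frames=[1,5] (faults so far: 5)
  step 10: ref 5 -> HIT, frames=[1,5] (faults so far: 5)
  FIFO total faults: 5
--- LRU ---
  step 0: ref 5 -> FAULT, frames=[5,-] (faults so far: 1)
  step 1: ref 5 -> HIT, frames=[5,-] (faults so far: 1)
  step 2: ref 1 -> FAULT, frames=[5,1] (faults so far: 2)
  step 3: ref 1 -> HIT, frames=[5,1] (faults so far: 2)
  step 4: ref 1 -> HIT, frames=[5,1] (faults so far: 2)
  step 5: ref 1 -> HIT, frames=[5,1] (faults so far: 2)
  step 6: ref 4 -> FAULT, evict 5, frames=[4,1] (faults so far: 3)
  step 7: ref 5 -> FAULT, evict 1, frames=[4,5] (faults so far: 4)
  step 8: ref 4 -> HIT, frames=[4,5] (faults so far: 4)
  step 9: ref 1 -> FAULT, evict 5, frames=[4,1] (faults so far: 5)
  step 10: ref 5 -> FAULT, evict 4, frames=[5,1] (faults so far: 6)
  LRU total faults: 6
--- Optimal ---
  step 0: ref 5 -> FAULT, frames=[5,-] (faults so far: 1)
  step 1: ref 5 -> HIT, frames=[5,-] (faults so far: 1)
  step 2: ref 1 -> FAULT, frames=[5,1] (faults so far: 2)
  step 3: ref 1 -> HIT, frames=[5,1] (faults so far: 2)
  step 4: ref 1 -> HIT, frames=[5,1] (faults so far: 2)
  step 5: ref 1 -> HIT, frames=[5,1] (faults so far: 2)
  step 6: ref 4 -> FAULT, evict 1, frames=[5,4] (faults so far: 3)
  step 7: ref 5 -> HIT, frames=[5,4] (faults so far: 3)
  step 8: ref 4 -> HIT, frames=[5,4] (faults so far: 3)
  step 9: ref 1 -> FAULT, evict 4, frames=[5,1] (faults so far: 4)
  step 10: ref 5 -> HIT, frames=[5,1] (faults so far: 4)
  Optimal total faults: 4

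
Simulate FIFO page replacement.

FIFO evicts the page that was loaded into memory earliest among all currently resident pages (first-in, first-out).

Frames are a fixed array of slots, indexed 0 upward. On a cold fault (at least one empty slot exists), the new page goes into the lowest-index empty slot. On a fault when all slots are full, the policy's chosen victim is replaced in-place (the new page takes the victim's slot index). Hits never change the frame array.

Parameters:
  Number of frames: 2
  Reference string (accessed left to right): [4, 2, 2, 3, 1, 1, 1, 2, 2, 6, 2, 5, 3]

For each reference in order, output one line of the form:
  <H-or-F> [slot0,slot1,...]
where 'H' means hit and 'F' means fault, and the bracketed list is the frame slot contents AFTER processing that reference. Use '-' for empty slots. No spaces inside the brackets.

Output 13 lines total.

F [4,-]
F [4,2]
H [4,2]
F [3,2]
F [3,1]
H [3,1]
H [3,1]
F [2,1]
H [2,1]
F [2,6]
H [2,6]
F [5,6]
F [5,3]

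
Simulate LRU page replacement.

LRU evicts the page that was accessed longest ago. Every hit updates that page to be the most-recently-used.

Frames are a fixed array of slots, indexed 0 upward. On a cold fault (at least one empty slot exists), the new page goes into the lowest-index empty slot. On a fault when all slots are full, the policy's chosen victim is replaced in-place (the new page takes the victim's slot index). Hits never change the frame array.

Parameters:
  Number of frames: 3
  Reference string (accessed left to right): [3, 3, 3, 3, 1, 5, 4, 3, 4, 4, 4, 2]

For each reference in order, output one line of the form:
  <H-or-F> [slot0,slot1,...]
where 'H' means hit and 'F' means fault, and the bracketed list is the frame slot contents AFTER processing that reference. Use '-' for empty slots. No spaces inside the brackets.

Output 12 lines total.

F [3,-,-]
H [3,-,-]
H [3,-,-]
H [3,-,-]
F [3,1,-]
F [3,1,5]
F [4,1,5]
F [4,3,5]
H [4,3,5]
H [4,3,5]
H [4,3,5]
F [4,3,2]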